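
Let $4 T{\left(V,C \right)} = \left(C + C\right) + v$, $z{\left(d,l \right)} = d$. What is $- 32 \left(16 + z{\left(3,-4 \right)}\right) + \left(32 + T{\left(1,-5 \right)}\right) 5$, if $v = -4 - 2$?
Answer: $-468$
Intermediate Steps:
$v = -6$ ($v = -4 - 2 = -6$)
$T{\left(V,C \right)} = - \frac{3}{2} + \frac{C}{2}$ ($T{\left(V,C \right)} = \frac{\left(C + C\right) - 6}{4} = \frac{2 C - 6}{4} = \frac{-6 + 2 C}{4} = - \frac{3}{2} + \frac{C}{2}$)
$- 32 \left(16 + z{\left(3,-4 \right)}\right) + \left(32 + T{\left(1,-5 \right)}\right) 5 = - 32 \left(16 + 3\right) + \left(32 + \left(- \frac{3}{2} + \frac{1}{2} \left(-5\right)\right)\right) 5 = \left(-32\right) 19 + \left(32 - 4\right) 5 = -608 + \left(32 - 4\right) 5 = -608 + 28 \cdot 5 = -608 + 140 = -468$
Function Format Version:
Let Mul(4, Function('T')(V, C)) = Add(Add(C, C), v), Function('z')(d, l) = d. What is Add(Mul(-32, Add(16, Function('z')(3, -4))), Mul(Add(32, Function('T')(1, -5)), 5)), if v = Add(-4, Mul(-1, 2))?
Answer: -468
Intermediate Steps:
v = -6 (v = Add(-4, -2) = -6)
Function('T')(V, C) = Add(Rational(-3, 2), Mul(Rational(1, 2), C)) (Function('T')(V, C) = Mul(Rational(1, 4), Add(Add(C, C), -6)) = Mul(Rational(1, 4), Add(Mul(2, C), -6)) = Mul(Rational(1, 4), Add(-6, Mul(2, C))) = Add(Rational(-3, 2), Mul(Rational(1, 2), C)))
Add(Mul(-32, Add(16, Function('z')(3, -4))), Mul(Add(32, Function('T')(1, -5)), 5)) = Add(Mul(-32, Add(16, 3)), Mul(Add(32, Add(Rational(-3, 2), Mul(Rational(1, 2), -5))), 5)) = Add(Mul(-32, 19), Mul(Add(32, Add(Rational(-3, 2), Rational(-5, 2))), 5)) = Add(-608, Mul(Add(32, -4), 5)) = Add(-608, Mul(28, 5)) = Add(-608, 140) = -468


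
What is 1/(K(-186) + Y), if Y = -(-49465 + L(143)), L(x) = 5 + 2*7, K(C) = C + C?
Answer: 1/49074 ≈ 2.0377e-5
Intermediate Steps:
K(C) = 2*C
L(x) = 19 (L(x) = 5 + 14 = 19)
Y = 49446 (Y = -(-49465 + 19) = -1*(-49446) = 49446)
1/(K(-186) + Y) = 1/(2*(-186) + 49446) = 1/(-372 + 49446) = 1/49074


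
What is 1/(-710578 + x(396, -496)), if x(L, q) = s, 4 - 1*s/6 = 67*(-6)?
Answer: -1/708142 ≈ -1.4121e-6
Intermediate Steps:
s = 2436 (s = 24 - 402*(-6) = 24 - 6*(-402) = 24 + 2412 = 2436)
x(L, q) = 2436
1/(-710578 + x(396, -496)) = 1/(-710578 + 2436) = 1/(-708142) = -1/708142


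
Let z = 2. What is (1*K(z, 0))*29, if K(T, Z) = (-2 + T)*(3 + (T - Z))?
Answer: 0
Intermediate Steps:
K(T, Z) = (-2 + T)*(3 + T - Z)
(1*K(z, 0))*29 = (1*(-6 + 2 + 2² + 2*0 - 1*2*0))*29 = (1*(-6 + 2 + 4 + 0 + 0))*29 = (1*0)*29 = 0*29 = 0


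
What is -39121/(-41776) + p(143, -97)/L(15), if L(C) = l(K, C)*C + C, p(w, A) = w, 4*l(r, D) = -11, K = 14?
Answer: -2826881/626640 ≈ -4.5112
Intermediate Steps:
l(r, D) = -11/4 (l(r, D) = (1/4)*(-11) = -11/4)
L(C) = -7*C/4 (L(C) = -11*C/4 + C = -7*C/4)
-39121/(-41776) + p(143, -97)/L(15) = -39121/(-41776) + 143/((-7/4*15)) = -39121*(-1/41776) + 143/(-105/4) = 39121/41776 + 143*(-4/105) = 39121/41776 - 572/105 = -2826881/626640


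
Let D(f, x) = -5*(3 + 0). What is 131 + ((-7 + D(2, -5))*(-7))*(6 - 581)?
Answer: -88419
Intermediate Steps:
D(f, x) = -15 (D(f, x) = -5*3 = -15)
131 + ((-7 + D(2, -5))*(-7))*(6 - 581) = 131 + ((-7 - 15)*(-7))*(6 - 581) = 131 - 22*(-7)*(-575) = 131 + 154*(-575) = 131 - 88550 = -88419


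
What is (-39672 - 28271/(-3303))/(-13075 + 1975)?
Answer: 26201669/7332660 ≈ 3.5733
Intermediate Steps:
(-39672 - 28271/(-3303))/(-13075 + 1975) = (-39672 - 28271*(-1/3303))/(-11100) = (-39672 + 28271/3303)*(-1/11100) = -131008345/3303*(-1/11100) = 26201669/7332660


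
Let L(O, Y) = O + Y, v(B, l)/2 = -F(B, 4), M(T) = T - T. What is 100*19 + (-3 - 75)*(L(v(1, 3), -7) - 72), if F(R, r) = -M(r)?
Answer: 8062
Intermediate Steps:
M(T) = 0
F(R, r) = 0 (F(R, r) = -1*0 = 0)
v(B, l) = 0 (v(B, l) = 2*(-1*0) = 2*0 = 0)
100*19 + (-3 - 75)*(L(v(1, 3), -7) - 72) = 100*19 + (-3 - 75)*((0 - 7) - 72) = 1900 - 78*(-7 - 72) = 1900 - 78*(-79) = 1900 + 6162 = 8062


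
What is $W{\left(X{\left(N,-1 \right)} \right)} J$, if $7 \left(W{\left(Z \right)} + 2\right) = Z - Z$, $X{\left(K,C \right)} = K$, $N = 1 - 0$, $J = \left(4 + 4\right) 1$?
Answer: $-16$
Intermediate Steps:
$J = 8$ ($J = 8 \cdot 1 = 8$)
$N = 1$ ($N = 1 + 0 = 1$)
$W{\left(Z \right)} = -2$ ($W{\left(Z \right)} = -2 + \frac{Z - Z}{7} = -2 + \frac{1}{7} \cdot 0 = -2 + 0 = -2$)
$W{\left(X{\left(N,-1 \right)} \right)} J = \left(-2\right) 8 = -16$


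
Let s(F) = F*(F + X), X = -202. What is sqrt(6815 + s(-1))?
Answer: 11*sqrt(58) ≈ 83.774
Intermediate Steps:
s(F) = F*(-202 + F) (s(F) = F*(F - 202) = F*(-202 + F))
sqrt(6815 + s(-1)) = sqrt(6815 - (-202 - 1)) = sqrt(6815 - 1*(-203)) = sqrt(6815 + 203) = sqrt(7018) = 11*sqrt(58)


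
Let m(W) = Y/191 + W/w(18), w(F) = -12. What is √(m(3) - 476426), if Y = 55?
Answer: I*√69521982085/382 ≈ 690.24*I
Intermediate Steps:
m(W) = 55/191 - W/12 (m(W) = 55/191 + W/(-12) = 55*(1/191) + W*(-1/12) = 55/191 - W/12)
√(m(3) - 476426) = √((55/191 - 1/12*3) - 476426) = √((55/191 - ¼) - 476426) = √(29/764 - 476426) = √(-363989435/764) = I*√69521982085/382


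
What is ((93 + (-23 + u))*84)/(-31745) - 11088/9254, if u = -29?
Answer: -3916932/2997635 ≈ -1.3067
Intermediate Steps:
((93 + (-23 + u))*84)/(-31745) - 11088/9254 = ((93 + (-23 - 29))*84)/(-31745) - 11088/9254 = ((93 - 52)*84)*(-1/31745) - 11088*1/9254 = (41*84)*(-1/31745) - 792/661 = 3444*(-1/31745) - 792/661 = -492/4535 - 792/661 = -3916932/2997635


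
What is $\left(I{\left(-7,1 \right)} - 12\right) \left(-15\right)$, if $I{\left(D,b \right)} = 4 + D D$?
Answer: $-615$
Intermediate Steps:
$I{\left(D,b \right)} = 4 + D^{2}$
$\left(I{\left(-7,1 \right)} - 12\right) \left(-15\right) = \left(\left(4 + \left(-7\right)^{2}\right) - 12\right) \left(-15\right) = \left(\left(4 + 49\right) - 12\right) \left(-15\right) = \left(53 - 12\right) \left(-15\right) = 41 \left(-15\right) = -615$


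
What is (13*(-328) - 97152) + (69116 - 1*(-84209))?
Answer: 51909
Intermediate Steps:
(13*(-328) - 97152) + (69116 - 1*(-84209)) = (-4264 - 97152) + (69116 + 84209) = -101416 + 153325 = 51909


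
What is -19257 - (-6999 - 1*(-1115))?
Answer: -13373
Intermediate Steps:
-19257 - (-6999 - 1*(-1115)) = -19257 - (-6999 + 1115) = -19257 - 1*(-5884) = -19257 + 5884 = -13373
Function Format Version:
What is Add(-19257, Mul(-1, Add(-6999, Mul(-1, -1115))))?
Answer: -13373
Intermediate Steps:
Add(-19257, Mul(-1, Add(-6999, Mul(-1, -1115)))) = Add(-19257, Mul(-1, Add(-6999, 1115))) = Add(-19257, Mul(-1, -5884)) = Add(-19257, 5884) = -13373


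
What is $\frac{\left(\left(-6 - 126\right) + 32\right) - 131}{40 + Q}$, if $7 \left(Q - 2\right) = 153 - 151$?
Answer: $- \frac{1617}{296} \approx -5.4628$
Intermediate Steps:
$Q = \frac{16}{7}$ ($Q = 2 + \frac{153 - 151}{7} = 2 + \frac{1}{7} \cdot 2 = 2 + \frac{2}{7} = \frac{16}{7} \approx 2.2857$)
$\frac{\left(\left(-6 - 126\right) + 32\right) - 131}{40 + Q} = \frac{\left(\left(-6 - 126\right) + 32\right) - 131}{40 + \frac{16}{7}} = \frac{\left(-132 + 32\right) - 131}{\frac{296}{7}} = \left(-100 - 131\right) \frac{7}{296} = \left(-231\right) \frac{7}{296} = - \frac{1617}{296}$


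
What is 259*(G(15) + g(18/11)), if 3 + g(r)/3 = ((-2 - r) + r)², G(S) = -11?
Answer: -2072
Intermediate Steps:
g(r) = 3 (g(r) = -9 + 3*((-2 - r) + r)² = -9 + 3*(-2)² = -9 + 3*4 = -9 + 12 = 3)
259*(G(15) + g(18/11)) = 259*(-11 + 3) = 259*(-8) = -2072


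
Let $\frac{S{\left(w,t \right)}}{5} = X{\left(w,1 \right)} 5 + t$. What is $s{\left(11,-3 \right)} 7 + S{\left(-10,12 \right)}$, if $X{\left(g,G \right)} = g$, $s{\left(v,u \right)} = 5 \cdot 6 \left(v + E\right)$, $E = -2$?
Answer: $1700$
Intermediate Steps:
$s{\left(v,u \right)} = -60 + 30 v$ ($s{\left(v,u \right)} = 5 \cdot 6 \left(v - 2\right) = 30 \left(-2 + v\right) = -60 + 30 v$)
$S{\left(w,t \right)} = 5 t + 25 w$ ($S{\left(w,t \right)} = 5 \left(w 5 + t\right) = 5 \left(5 w + t\right) = 5 \left(t + 5 w\right) = 5 t + 25 w$)
$s{\left(11,-3 \right)} 7 + S{\left(-10,12 \right)} = \left(-60 + 30 \cdot 11\right) 7 + \left(5 \cdot 12 + 25 \left(-10\right)\right) = \left(-60 + 330\right) 7 + \left(60 - 250\right) = 270 \cdot 7 - 190 = 1890 - 190 = 1700$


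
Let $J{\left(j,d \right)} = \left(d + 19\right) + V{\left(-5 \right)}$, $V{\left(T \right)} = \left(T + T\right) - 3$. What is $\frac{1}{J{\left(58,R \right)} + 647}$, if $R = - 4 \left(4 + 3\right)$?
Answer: $\frac{1}{625} \approx 0.0016$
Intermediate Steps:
$V{\left(T \right)} = -3 + 2 T$ ($V{\left(T \right)} = 2 T - 3 = -3 + 2 T$)
$R = -28$ ($R = \left(-4\right) 7 = -28$)
$J{\left(j,d \right)} = 6 + d$ ($J{\left(j,d \right)} = \left(d + 19\right) + \left(-3 + 2 \left(-5\right)\right) = \left(19 + d\right) - 13 = 6 + d$)
$\frac{1}{J{\left(58,R \right)} + 647} = \frac{1}{\left(6 - 28\right) + 647} = \frac{1}{-22 + 647} = \frac{1}{625}$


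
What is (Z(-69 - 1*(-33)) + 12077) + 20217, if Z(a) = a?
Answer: 32258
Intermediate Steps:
(Z(-69 - 1*(-33)) + 12077) + 20217 = ((-69 - 1*(-33)) + 12077) + 20217 = ((-69 + 33) + 12077) + 20217 = (-36 + 12077) + 20217 = 12041 + 20217 = 32258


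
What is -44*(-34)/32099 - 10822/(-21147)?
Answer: 54144470/96971079 ≈ 0.55836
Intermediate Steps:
-44*(-34)/32099 - 10822/(-21147) = 1496*(1/32099) - 10822*(-1/21147) = 1496/32099 + 1546/3021 = 54144470/96971079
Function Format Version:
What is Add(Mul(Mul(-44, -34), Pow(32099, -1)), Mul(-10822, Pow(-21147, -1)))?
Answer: Rational(54144470, 96971079) ≈ 0.55836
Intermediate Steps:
Add(Mul(Mul(-44, -34), Pow(32099, -1)), Mul(-10822, Pow(-21147, -1))) = Add(Mul(1496, Rational(1, 32099)), Mul(-10822, Rational(-1, 21147))) = Add(Rational(1496, 32099), Rational(1546, 3021)) = Rational(54144470, 96971079)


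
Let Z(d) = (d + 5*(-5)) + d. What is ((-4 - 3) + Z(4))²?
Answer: 576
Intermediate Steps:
Z(d) = -25 + 2*d (Z(d) = (d - 25) + d = (-25 + d) + d = -25 + 2*d)
((-4 - 3) + Z(4))² = ((-4 - 3) + (-25 + 2*4))² = (-7 + (-25 + 8))² = (-7 - 17)² = (-24)² = 576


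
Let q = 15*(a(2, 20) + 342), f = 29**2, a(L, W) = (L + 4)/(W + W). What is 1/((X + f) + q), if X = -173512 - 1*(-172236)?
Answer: 4/18789 ≈ 0.00021289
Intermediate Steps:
X = -1276 (X = -173512 + 172236 = -1276)
a(L, W) = (4 + L)/(2*W) (a(L, W) = (4 + L)/((2*W)) = (4 + L)*(1/(2*W)) = (4 + L)/(2*W))
f = 841
q = 20529/4 (q = 15*((1/2)*(4 + 2)/20 + 342) = 15*((1/2)*(1/20)*6 + 342) = 15*(3/20 + 342) = 15*(6843/20) = 20529/4 ≈ 5132.3)
1/((X + f) + q) = 1/((-1276 + 841) + 20529/4) = 1/(-435 + 20529/4) = 1/(18789/4) = 4/18789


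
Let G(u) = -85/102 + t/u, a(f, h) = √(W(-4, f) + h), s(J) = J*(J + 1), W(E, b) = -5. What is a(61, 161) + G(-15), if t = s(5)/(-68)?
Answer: -41/51 + 2*√39 ≈ 11.686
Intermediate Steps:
s(J) = J*(1 + J)
a(f, h) = √(-5 + h)
t = -15/34 (t = (5*(1 + 5))/(-68) = (5*6)*(-1/68) = 30*(-1/68) = -15/34 ≈ -0.44118)
G(u) = -⅚ - 15/(34*u) (G(u) = -85/102 - 15/(34*u) = -85*1/102 - 15/(34*u) = -⅚ - 15/(34*u))
a(61, 161) + G(-15) = √(-5 + 161) + (5/102)*(-9 - 17*(-15))/(-15) = √156 + (5/102)*(-1/15)*(-9 + 255) = 2*√39 + (5/102)*(-1/15)*246 = 2*√39 - 41/51 = -41/51 + 2*√39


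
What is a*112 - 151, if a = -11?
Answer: -1383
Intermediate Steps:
a*112 - 151 = -11*112 - 151 = -1232 - 151 = -1383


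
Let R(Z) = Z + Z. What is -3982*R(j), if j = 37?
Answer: -294668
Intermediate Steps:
R(Z) = 2*Z
-3982*R(j) = -7964*37 = -3982*74 = -294668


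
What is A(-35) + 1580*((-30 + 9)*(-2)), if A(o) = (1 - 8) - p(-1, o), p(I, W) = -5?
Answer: 66358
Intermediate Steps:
A(o) = -2 (A(o) = (1 - 8) - 1*(-5) = -7 + 5 = -2)
A(-35) + 1580*((-30 + 9)*(-2)) = -2 + 1580*((-30 + 9)*(-2)) = -2 + 1580*(-21*(-2)) = -2 + 1580*42 = -2 + 66360 = 66358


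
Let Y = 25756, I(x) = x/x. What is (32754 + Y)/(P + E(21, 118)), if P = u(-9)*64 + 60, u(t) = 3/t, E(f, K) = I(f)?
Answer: 175530/119 ≈ 1475.0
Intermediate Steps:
I(x) = 1
E(f, K) = 1
P = 116/3 (P = (3/(-9))*64 + 60 = (3*(-1/9))*64 + 60 = -1/3*64 + 60 = -64/3 + 60 = 116/3 ≈ 38.667)
(32754 + Y)/(P + E(21, 118)) = (32754 + 25756)/(116/3 + 1) = 58510/(119/3) = 58510*(3/119) = 175530/119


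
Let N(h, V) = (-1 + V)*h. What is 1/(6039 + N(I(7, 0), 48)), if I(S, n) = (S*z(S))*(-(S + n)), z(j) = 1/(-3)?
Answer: 3/20420 ≈ 0.00014691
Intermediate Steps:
z(j) = -⅓
I(S, n) = -S*(-S - n)/3 (I(S, n) = (S*(-⅓))*(-(S + n)) = (-S/3)*(-S - n) = -S*(-S - n)/3)
N(h, V) = h*(-1 + V)
1/(6039 + N(I(7, 0), 48)) = 1/(6039 + ((⅓)*7*(7 + 0))*(-1 + 48)) = 1/(6039 + ((⅓)*7*7)*47) = 1/(6039 + (49/3)*47) = 1/(6039 + 2303/3) = 1/(20420/3) = 3/20420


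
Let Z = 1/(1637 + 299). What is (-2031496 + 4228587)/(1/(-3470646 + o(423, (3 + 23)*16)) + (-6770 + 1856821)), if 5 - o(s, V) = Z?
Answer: 14762608110117907/12430790484657891 ≈ 1.1876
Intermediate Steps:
Z = 1/1936 ≈ 0.00051653
o(s, V) = 9679/1936 (o(s, V) = 5 - 1*1/1936 = 5 - 1/1936 = 9679/1936)
(-2031496 + 4228587)/(1/(-3470646 + o(423, (3 + 23)*16)) + (-6770 + 1856821)) = (-2031496 + 4228587)/(1/(-3470646 + 9679/1936) + (-6770 + 1856821)) = 2197091/(1/(-6719160977/1936) + 1850051) = 2197091/(-1936/6719160977 + 1850051) = 2197091/(12430790484657891/6719160977) = 2197091*(6719160977/12430790484657891) = 14762608110117907/12430790484657891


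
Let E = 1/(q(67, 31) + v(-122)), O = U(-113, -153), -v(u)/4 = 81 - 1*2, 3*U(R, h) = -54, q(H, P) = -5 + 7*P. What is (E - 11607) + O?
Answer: -1209001/104 ≈ -11625.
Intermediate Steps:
U(R, h) = -18 (U(R, h) = (1/3)*(-54) = -18)
v(u) = -316 (v(u) = -4*(81 - 1*2) = -4*(81 - 2) = -4*79 = -316)
O = -18
E = -1/104 (E = 1/((-5 + 7*31) - 316) = 1/((-5 + 217) - 316) = 1/(212 - 316) = 1/(-104) = -1/104 ≈ -0.0096154)
(E - 11607) + O = (-1/104 - 11607) - 18 = -1207129/104 - 18 = -1209001/104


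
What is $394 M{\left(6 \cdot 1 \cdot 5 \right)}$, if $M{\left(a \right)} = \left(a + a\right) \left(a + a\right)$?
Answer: $1418400$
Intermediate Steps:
$M{\left(a \right)} = 4 a^{2}$ ($M{\left(a \right)} = 2 a 2 a = 4 a^{2}$)
$394 M{\left(6 \cdot 1 \cdot 5 \right)} = 394 \cdot 4 \left(6 \cdot 1 \cdot 5\right)^{2} = 394 \cdot 4 \left(6 \cdot 5\right)^{2} = 394 \cdot 4 \cdot 30^{2} = 394 \cdot 4 \cdot 900 = 394 \cdot 3600 = 1418400$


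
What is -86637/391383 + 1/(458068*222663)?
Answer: -981835895700125/4435447653817908 ≈ -0.22136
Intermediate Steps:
-86637/391383 + 1/(458068*222663) = -86637*1/391383 + (1/458068)*(1/222663) = -28879/130461 + 1/101994795084 = -981835895700125/4435447653817908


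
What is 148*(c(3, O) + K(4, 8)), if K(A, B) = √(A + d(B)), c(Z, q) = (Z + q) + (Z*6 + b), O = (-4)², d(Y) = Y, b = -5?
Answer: 4736 + 296*√3 ≈ 5248.7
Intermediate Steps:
O = 16
c(Z, q) = -5 + q + 7*Z (c(Z, q) = (Z + q) + (Z*6 - 5) = (Z + q) + (6*Z - 5) = (Z + q) + (-5 + 6*Z) = -5 + q + 7*Z)
K(A, B) = √(A + B)
148*(c(3, O) + K(4, 8)) = 148*((-5 + 16 + 7*3) + √(4 + 8)) = 148*((-5 + 16 + 21) + √12) = 148*(32 + 2*√3) = 4736 + 296*√3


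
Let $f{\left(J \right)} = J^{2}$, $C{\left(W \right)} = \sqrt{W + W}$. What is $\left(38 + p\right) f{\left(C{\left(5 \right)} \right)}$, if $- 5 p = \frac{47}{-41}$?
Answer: $\frac{15674}{41} \approx 382.29$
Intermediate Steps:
$C{\left(W \right)} = \sqrt{2} \sqrt{W}$ ($C{\left(W \right)} = \sqrt{2 W} = \sqrt{2} \sqrt{W}$)
$p = \frac{47}{205}$ ($p = - \frac{47 \frac{1}{-41}}{5} = - \frac{47 \left(- \frac{1}{41}\right)}{5} = \left(- \frac{1}{5}\right) \left(- \frac{47}{41}\right) = \frac{47}{205} \approx 0.22927$)
$\left(38 + p\right) f{\left(C{\left(5 \right)} \right)} = \left(38 + \frac{47}{205}\right) \left(\sqrt{2} \sqrt{5}\right)^{2} = \frac{7837 \left(\sqrt{10}\right)^{2}}{205} = \frac{7837}{205} \cdot 10 = \frac{15674}{41}$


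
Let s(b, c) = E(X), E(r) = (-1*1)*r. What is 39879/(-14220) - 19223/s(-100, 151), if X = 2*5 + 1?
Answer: 30323599/17380 ≈ 1744.7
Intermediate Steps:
X = 11 (X = 10 + 1 = 11)
E(r) = -r
s(b, c) = -11 (s(b, c) = -1*11 = -11)
39879/(-14220) - 19223/s(-100, 151) = 39879/(-14220) - 19223/(-11) = 39879*(-1/14220) - 19223*(-1/11) = -4431/1580 + 19223/11 = 30323599/17380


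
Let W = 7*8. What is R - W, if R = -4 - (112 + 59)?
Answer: -231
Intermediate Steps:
R = -175 (R = -4 - 1*171 = -4 - 171 = -175)
W = 56
R - W = -175 - 1*56 = -175 - 56 = -231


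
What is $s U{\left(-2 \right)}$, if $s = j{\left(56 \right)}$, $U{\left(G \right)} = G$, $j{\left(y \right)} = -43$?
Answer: $86$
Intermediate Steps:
$s = -43$
$s U{\left(-2 \right)} = \left(-43\right) \left(-2\right) = 86$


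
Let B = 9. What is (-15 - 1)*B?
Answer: -144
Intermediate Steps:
(-15 - 1)*B = (-15 - 1)*9 = -16*9 = -144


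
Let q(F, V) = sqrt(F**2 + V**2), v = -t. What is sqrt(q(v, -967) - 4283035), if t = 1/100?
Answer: sqrt(-428303500 + sqrt(9350890001))/10 ≈ 2069.3*I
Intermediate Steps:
t = 1/100 ≈ 0.010000
v = -1/100 (v = -1*1/100 = -1/100 ≈ -0.010000)
sqrt(q(v, -967) - 4283035) = sqrt(sqrt((-1/100)**2 + (-967)**2) - 4283035) = sqrt(sqrt(1/10000 + 935089) - 4283035) = sqrt(sqrt(9350890001/10000) - 4283035) = sqrt(sqrt(9350890001)/100 - 4283035) = sqrt(-4283035 + sqrt(9350890001)/100)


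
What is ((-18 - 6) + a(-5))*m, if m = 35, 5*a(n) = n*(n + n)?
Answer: -490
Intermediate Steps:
a(n) = 2*n²/5 (a(n) = (n*(n + n))/5 = (n*(2*n))/5 = (2*n²)/5 = 2*n²/5)
((-18 - 6) + a(-5))*m = ((-18 - 6) + (⅖)*(-5)²)*35 = (-24 + (⅖)*25)*35 = (-24 + 10)*35 = -14*35 = -490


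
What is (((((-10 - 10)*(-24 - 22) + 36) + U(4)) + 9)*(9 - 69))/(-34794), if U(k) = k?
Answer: 3230/1933 ≈ 1.6710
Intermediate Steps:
(((((-10 - 10)*(-24 - 22) + 36) + U(4)) + 9)*(9 - 69))/(-34794) = (((((-10 - 10)*(-24 - 22) + 36) + 4) + 9)*(9 - 69))/(-34794) = ((((-20*(-46) + 36) + 4) + 9)*(-60))*(-1/34794) = ((((920 + 36) + 4) + 9)*(-60))*(-1/34794) = (((956 + 4) + 9)*(-60))*(-1/34794) = ((960 + 9)*(-60))*(-1/34794) = (969*(-60))*(-1/34794) = -58140*(-1/34794) = 3230/1933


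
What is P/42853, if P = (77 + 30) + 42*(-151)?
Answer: -6235/42853 ≈ -0.14550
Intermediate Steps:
P = -6235 (P = 107 - 6342 = -6235)
P/42853 = -6235/42853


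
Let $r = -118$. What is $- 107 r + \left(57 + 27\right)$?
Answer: $12710$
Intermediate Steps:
$- 107 r + \left(57 + 27\right) = \left(-107\right) \left(-118\right) + \left(57 + 27\right) = 12626 + 84 = 12710$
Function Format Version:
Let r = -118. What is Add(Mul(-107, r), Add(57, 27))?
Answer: 12710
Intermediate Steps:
Add(Mul(-107, r), Add(57, 27)) = Add(Mul(-107, -118), Add(57, 27)) = Add(12626, 84) = 12710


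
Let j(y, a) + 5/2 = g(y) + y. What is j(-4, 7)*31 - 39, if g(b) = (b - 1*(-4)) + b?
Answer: -729/2 ≈ -364.50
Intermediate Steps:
g(b) = 4 + 2*b (g(b) = (b + 4) + b = (4 + b) + b = 4 + 2*b)
j(y, a) = 3/2 + 3*y (j(y, a) = -5/2 + ((4 + 2*y) + y) = -5/2 + (4 + 3*y) = 3/2 + 3*y)
j(-4, 7)*31 - 39 = (3/2 + 3*(-4))*31 - 39 = (3/2 - 12)*31 - 39 = -21/2*31 - 39 = -651/2 - 39 = -729/2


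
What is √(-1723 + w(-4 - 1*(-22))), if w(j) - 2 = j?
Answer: I*√1703 ≈ 41.267*I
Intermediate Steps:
w(j) = 2 + j
√(-1723 + w(-4 - 1*(-22))) = √(-1723 + (2 + (-4 - 1*(-22)))) = √(-1723 + (2 + (-4 + 22))) = √(-1723 + (2 + 18)) = √(-1723 + 20) = √(-1703) = I*√1703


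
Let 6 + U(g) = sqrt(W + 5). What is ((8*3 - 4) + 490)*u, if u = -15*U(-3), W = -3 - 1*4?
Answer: 45900 - 7650*I*sqrt(2) ≈ 45900.0 - 10819.0*I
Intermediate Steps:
W = -7 (W = -3 - 4 = -7)
U(g) = -6 + I*sqrt(2) (U(g) = -6 + sqrt(-7 + 5) = -6 + sqrt(-2) = -6 + I*sqrt(2))
u = 90 - 15*I*sqrt(2) (u = -15*(-6 + I*sqrt(2)) = 90 - 15*I*sqrt(2) ≈ 90.0 - 21.213*I)
((8*3 - 4) + 490)*u = ((8*3 - 4) + 490)*(90 - 15*I*sqrt(2)) = ((24 - 4) + 490)*(90 - 15*I*sqrt(2)) = (20 + 490)*(90 - 15*I*sqrt(2)) = 510*(90 - 15*I*sqrt(2)) = 45900 - 7650*I*sqrt(2)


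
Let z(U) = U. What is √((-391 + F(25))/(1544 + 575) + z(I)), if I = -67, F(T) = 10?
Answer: I*√301648126/2119 ≈ 8.1963*I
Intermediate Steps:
√((-391 + F(25))/(1544 + 575) + z(I)) = √((-391 + 10)/(1544 + 575) - 67) = √(-381/2119 - 67) = √(-142354/2119) = I*√301648126/2119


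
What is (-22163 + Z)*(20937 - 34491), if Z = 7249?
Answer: 202144356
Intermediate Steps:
(-22163 + Z)*(20937 - 34491) = (-22163 + 7249)*(20937 - 34491) = -14914*(-13554) = 202144356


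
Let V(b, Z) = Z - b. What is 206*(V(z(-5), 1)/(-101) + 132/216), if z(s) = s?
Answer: 103309/909 ≈ 113.65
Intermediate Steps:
206*(V(z(-5), 1)/(-101) + 132/216) = 206*((1 - 1*(-5))/(-101) + 132/216) = 206*((1 + 5)*(-1/101) + 132*(1/216)) = 206*(6*(-1/101) + 11/18) = 206*(-6/101 + 11/18) = 206*(1003/1818) = 103309/909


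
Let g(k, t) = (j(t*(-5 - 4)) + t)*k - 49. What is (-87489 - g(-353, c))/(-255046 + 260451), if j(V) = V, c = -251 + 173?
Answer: 132832/5405 ≈ 24.576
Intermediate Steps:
c = -78
g(k, t) = -49 - 8*k*t (g(k, t) = (t*(-5 - 4) + t)*k - 49 = (t*(-9) + t)*k - 49 = (-9*t + t)*k - 49 = (-8*t)*k - 49 = -8*k*t - 49 = -49 - 8*k*t)
(-87489 - g(-353, c))/(-255046 + 260451) = (-87489 - (-49 - 8*(-353)*(-78)))/(-255046 + 260451) = (-87489 - (-49 - 220272))/5405 = (-87489 - 1*(-220321))*(1/5405) = (-87489 + 220321)*(1/5405) = 132832*(1/5405) = 132832/5405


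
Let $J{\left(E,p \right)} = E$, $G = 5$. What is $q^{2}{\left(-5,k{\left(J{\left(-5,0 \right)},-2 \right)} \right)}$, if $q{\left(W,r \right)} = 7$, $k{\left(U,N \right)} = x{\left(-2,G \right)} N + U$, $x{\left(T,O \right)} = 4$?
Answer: $49$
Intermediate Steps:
$k{\left(U,N \right)} = U + 4 N$ ($k{\left(U,N \right)} = 4 N + U = U + 4 N$)
$q^{2}{\left(-5,k{\left(J{\left(-5,0 \right)},-2 \right)} \right)} = 7^{2} = 49$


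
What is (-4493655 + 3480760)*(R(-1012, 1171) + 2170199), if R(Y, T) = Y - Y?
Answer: -2198183716105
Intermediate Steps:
R(Y, T) = 0
(-4493655 + 3480760)*(R(-1012, 1171) + 2170199) = (-4493655 + 3480760)*(0 + 2170199) = -1012895*2170199 = -2198183716105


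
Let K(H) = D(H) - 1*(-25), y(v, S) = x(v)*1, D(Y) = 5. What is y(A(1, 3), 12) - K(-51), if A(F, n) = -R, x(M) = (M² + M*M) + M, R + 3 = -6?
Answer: 141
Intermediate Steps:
R = -9 (R = -3 - 6 = -9)
x(M) = M + 2*M² (x(M) = (M² + M²) + M = 2*M² + M = M + 2*M²)
A(F, n) = 9 (A(F, n) = -1*(-9) = 9)
y(v, S) = v*(1 + 2*v) (y(v, S) = (v*(1 + 2*v))*1 = v*(1 + 2*v))
K(H) = 30 (K(H) = 5 - 1*(-25) = 5 + 25 = 30)
y(A(1, 3), 12) - K(-51) = 9*(1 + 2*9) - 1*30 = 9*(1 + 18) - 30 = 9*19 - 30 = 171 - 30 = 141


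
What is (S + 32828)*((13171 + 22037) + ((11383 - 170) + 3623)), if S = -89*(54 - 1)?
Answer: 1406786884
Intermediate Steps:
S = -4717 (S = -89*53 = -4717)
(S + 32828)*((13171 + 22037) + ((11383 - 170) + 3623)) = (-4717 + 32828)*((13171 + 22037) + ((11383 - 170) + 3623)) = 28111*(35208 + (11213 + 3623)) = 28111*(35208 + 14836) = 28111*50044 = 1406786884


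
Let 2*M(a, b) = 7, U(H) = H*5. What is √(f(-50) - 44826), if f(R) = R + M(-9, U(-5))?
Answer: I*√179490/2 ≈ 211.83*I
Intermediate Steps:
U(H) = 5*H
M(a, b) = 7/2 (M(a, b) = (½)*7 = 7/2)
f(R) = 7/2 + R (f(R) = R + 7/2 = 7/2 + R)
√(f(-50) - 44826) = √((7/2 - 50) - 44826) = √(-93/2 - 44826) = √(-89745/2) = I*√179490/2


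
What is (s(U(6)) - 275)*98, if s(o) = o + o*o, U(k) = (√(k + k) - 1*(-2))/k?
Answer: -241864/9 + 490*√3/9 ≈ -26779.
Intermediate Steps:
U(k) = (2 + √2*√k)/k (U(k) = (√(2*k) + 2)/k = (√2*√k + 2)/k = (2 + √2*√k)/k)
s(o) = o + o²
(s(U(6)) - 275)*98 = ((2/6 + √2/√6)*(1 + (2/6 + √2/√6)) - 275)*98 = ((2*(⅙) + √2*(√6/6))*(1 + (2*(⅙) + √2*(√6/6))) - 275)*98 = ((⅓ + √3/3)*(1 + (⅓ + √3/3)) - 275)*98 = ((⅓ + √3/3)*(4/3 + √3/3) - 275)*98 = (-275 + (⅓ + √3/3)*(4/3 + √3/3))*98 = -26950 + 98*(⅓ + √3/3)*(4/3 + √3/3)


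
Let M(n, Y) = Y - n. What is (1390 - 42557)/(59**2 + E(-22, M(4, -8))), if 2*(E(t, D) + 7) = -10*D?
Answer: -41167/3534 ≈ -11.649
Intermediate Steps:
E(t, D) = -7 - 5*D (E(t, D) = -7 + (-10*D)/2 = -7 - 5*D)
(1390 - 42557)/(59**2 + E(-22, M(4, -8))) = (1390 - 42557)/(59**2 + (-7 - 5*(-8 - 1*4))) = -41167/(3481 + (-7 - 5*(-8 - 4))) = -41167/(3481 + (-7 - 5*(-12))) = -41167/(3481 + (-7 + 60)) = -41167/(3481 + 53) = -41167/3534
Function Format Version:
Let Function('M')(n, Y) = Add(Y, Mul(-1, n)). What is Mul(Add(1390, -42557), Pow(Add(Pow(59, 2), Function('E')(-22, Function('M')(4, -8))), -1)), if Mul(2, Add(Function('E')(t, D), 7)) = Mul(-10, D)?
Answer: Rational(-41167, 3534) ≈ -11.649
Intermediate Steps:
Function('E')(t, D) = Add(-7, Mul(-5, D)) (Function('E')(t, D) = Add(-7, Mul(Rational(1, 2), Mul(-10, D))) = Add(-7, Mul(-5, D)))
Mul(Add(1390, -42557), Pow(Add(Pow(59, 2), Function('E')(-22, Function('M')(4, -8))), -1)) = Mul(Add(1390, -42557), Pow(Add(Pow(59, 2), Add(-7, Mul(-5, Add(-8, Mul(-1, 4))))), -1)) = Mul(-41167, Pow(Add(3481, Add(-7, Mul(-5, Add(-8, -4)))), -1)) = Mul(-41167, Pow(Add(3481, Add(-7, Mul(-5, -12))), -1)) = Mul(-41167, Pow(Add(3481, Add(-7, 60)), -1)) = Mul(-41167, Pow(Add(3481, 53), -1)) = Mul(-41167, Pow(3534, -1)) = Mul(-41167, Rational(1, 3534)) = Rational(-41167, 3534)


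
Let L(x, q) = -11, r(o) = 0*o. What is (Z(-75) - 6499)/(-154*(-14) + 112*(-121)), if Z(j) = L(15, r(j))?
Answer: 465/814 ≈ 0.57125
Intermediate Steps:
r(o) = 0
Z(j) = -11
(Z(-75) - 6499)/(-154*(-14) + 112*(-121)) = (-11 - 6499)/(-154*(-14) + 112*(-121)) = -6510/(2156 - 13552) = -6510/(-11396) = -6510*(-1/11396) = 465/814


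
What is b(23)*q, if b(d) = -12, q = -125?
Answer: 1500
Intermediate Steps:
b(23)*q = -12*(-125) = 1500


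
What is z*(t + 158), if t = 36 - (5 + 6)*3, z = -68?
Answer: -10948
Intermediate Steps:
t = 3 (t = 36 - 11*3 = 36 - 1*33 = 36 - 33 = 3)
z*(t + 158) = -68*(3 + 158) = -68*161 = -10948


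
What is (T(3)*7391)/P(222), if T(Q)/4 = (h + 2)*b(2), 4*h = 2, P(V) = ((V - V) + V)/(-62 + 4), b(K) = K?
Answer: -4286780/111 ≈ -38620.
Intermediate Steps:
P(V) = -V/58 (P(V) = (0 + V)/(-58) = V*(-1/58) = -V/58)
h = 1/2 (h = (1/4)*2 = 1/2 ≈ 0.50000)
T(Q) = 20 (T(Q) = 4*((1/2 + 2)*2) = 4*((5/2)*2) = 4*5 = 20)
(T(3)*7391)/P(222) = (20*7391)/((-1/58*222)) = 147820/(-111/29) = 147820*(-29/111) = -4286780/111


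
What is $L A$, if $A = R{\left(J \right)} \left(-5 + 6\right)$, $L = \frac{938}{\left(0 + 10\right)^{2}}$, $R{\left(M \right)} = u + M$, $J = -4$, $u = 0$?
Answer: $- \frac{938}{25} \approx -37.52$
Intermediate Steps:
$R{\left(M \right)} = M$ ($R{\left(M \right)} = 0 + M = M$)
$L = \frac{469}{50}$ ($L = \frac{938}{10^{2}} = \frac{938}{100} = 938 \cdot \frac{1}{100} = \frac{469}{50} \approx 9.38$)
$A = -4$ ($A = - 4 \left(-5 + 6\right) = \left(-4\right) 1 = -4$)
$L A = \frac{469}{50} \left(-4\right) = - \frac{938}{25}$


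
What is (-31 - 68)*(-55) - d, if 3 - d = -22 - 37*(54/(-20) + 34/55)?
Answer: 604673/110 ≈ 5497.0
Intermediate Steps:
d = -5723/110 (d = 3 - (-22 - 37*(54/(-20) + 34/55)) = 3 - (-22 - 37*(54*(-1/20) + 34*(1/55))) = 3 - (-22 - 37*(-27/10 + 34/55)) = 3 - (-22 - 37*(-229/110)) = 3 - (-22 + 8473/110) = 3 - 1*6053/110 = 3 - 6053/110 = -5723/110 ≈ -52.027)
(-31 - 68)*(-55) - d = (-31 - 68)*(-55) - 1*(-5723/110) = -99*(-55) + 5723/110 = 5445 + 5723/110 = 604673/110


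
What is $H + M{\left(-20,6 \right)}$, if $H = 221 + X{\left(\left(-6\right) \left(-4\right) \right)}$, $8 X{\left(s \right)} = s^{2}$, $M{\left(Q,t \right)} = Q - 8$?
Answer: $265$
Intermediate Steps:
$M{\left(Q,t \right)} = -8 + Q$
$X{\left(s \right)} = \frac{s^{2}}{8}$
$H = 293$ ($H = 221 + \frac{\left(\left(-6\right) \left(-4\right)\right)^{2}}{8} = 221 + \frac{24^{2}}{8} = 221 + \frac{1}{8} \cdot 576 = 221 + 72 = 293$)
$H + M{\left(-20,6 \right)} = 293 - 28 = 265$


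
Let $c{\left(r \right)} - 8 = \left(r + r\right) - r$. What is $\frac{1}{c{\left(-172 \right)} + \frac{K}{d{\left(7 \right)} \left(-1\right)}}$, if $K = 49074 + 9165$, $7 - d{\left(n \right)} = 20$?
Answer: $\frac{13}{56107} \approx 0.0002317$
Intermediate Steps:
$d{\left(n \right)} = -13$ ($d{\left(n \right)} = 7 - 20 = -13$)
$c{\left(r \right)} = 8 + r$ ($c{\left(r \right)} = 8 + \left(\left(r + r\right) - r\right) = 8 + \left(2 r - r\right) = 8 + r$)
$K = 58239$
$\frac{1}{c{\left(-172 \right)} + \frac{K}{d{\left(7 \right)} \left(-1\right)}} = \frac{1}{\left(8 - 172\right) + \frac{58239}{\left(-13\right) \left(-1\right)}} = \frac{1}{-164 + \frac{58239}{13}} = \frac{1}{\frac{56107}{13}} = \frac{13}{56107}$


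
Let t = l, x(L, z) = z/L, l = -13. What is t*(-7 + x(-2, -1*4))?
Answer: 65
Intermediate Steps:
t = -13
t*(-7 + x(-2, -1*4)) = -13*(-7 - 1*4/(-2)) = -13*(-7 - 4*(-½)) = -13*(-7 + 2) = -13*(-5) = 65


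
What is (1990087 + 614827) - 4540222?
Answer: -1935308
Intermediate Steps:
(1990087 + 614827) - 4540222 = 2604914 - 4540222 = -1935308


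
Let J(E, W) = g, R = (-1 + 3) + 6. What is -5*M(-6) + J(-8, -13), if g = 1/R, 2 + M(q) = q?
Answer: 321/8 ≈ 40.125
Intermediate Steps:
R = 8 (R = 2 + 6 = 8)
M(q) = -2 + q
g = 1/8 ≈ 0.12500
J(E, W) = 1/8
-5*M(-6) + J(-8, -13) = -5*(-2 - 6) + 1/8 = -5*(-8) + 1/8 = 40 + 1/8 = 321/8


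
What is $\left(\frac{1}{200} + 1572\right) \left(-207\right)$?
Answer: $- \frac{65081007}{200} \approx -3.2541 \cdot 10^{5}$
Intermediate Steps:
$\left(\frac{1}{200} + 1572\right) \left(-207\right) = \frac{314401}{200} \left(-207\right) = - \frac{65081007}{200}$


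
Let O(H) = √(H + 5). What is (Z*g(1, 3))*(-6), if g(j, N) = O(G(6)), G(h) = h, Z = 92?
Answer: -552*√11 ≈ -1830.8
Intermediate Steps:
O(H) = √(5 + H)
g(j, N) = √11 (g(j, N) = √(5 + 6) = √11)
(Z*g(1, 3))*(-6) = (92*√11)*(-6) = -552*√11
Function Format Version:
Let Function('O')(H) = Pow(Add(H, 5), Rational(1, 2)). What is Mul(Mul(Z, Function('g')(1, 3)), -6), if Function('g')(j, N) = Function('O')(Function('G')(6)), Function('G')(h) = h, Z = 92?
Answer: Mul(-552, Pow(11, Rational(1, 2))) ≈ -1830.8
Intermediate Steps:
Function('O')(H) = Pow(Add(5, H), Rational(1, 2))
Function('g')(j, N) = Pow(11, Rational(1, 2)) (Function('g')(j, N) = Pow(Add(5, 6), Rational(1, 2)) = Pow(11, Rational(1, 2)))
Mul(Mul(Z, Function('g')(1, 3)), -6) = Mul(Mul(92, Pow(11, Rational(1, 2))), -6) = Mul(-552, Pow(11, Rational(1, 2)))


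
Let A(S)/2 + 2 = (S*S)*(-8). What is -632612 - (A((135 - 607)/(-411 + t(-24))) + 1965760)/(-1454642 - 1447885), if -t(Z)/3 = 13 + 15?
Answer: -449907908257843744/711191678175 ≈ -6.3261e+5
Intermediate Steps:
t(Z) = -84 (t(Z) = -3*(13 + 15) = -3*28 = -84)
A(S) = -4 - 16*S² (A(S) = -4 + 2*((S*S)*(-8)) = -4 + 2*(S²*(-8)) = -4 + 2*(-8*S²) = -4 - 16*S²)
-632612 - (A((135 - 607)/(-411 + t(-24))) + 1965760)/(-1454642 - 1447885) = -632612 - ((-4 - 16*(135 - 607)²/(-411 - 84)²) + 1965760)/(-1454642 - 1447885) = -632612 - ((-4 - 16*(-472/(-495))²) + 1965760)/(-2902527) = -632612 - ((-4 - 16*(-472*(-1/495))²) + 1965760)*(-1)/2902527 = -632612 - ((-4 - 16*(472/495)²) + 1965760)*(-1)/2902527 = -632612 - ((-4 - 16*222784/245025) + 1965760)*(-1)/2902527 = -632612 - ((-4 - 3564544/245025) + 1965760)*(-1)/2902527 = -632612 - (-4544644/245025 + 1965760)*(-1)/2902527 = -632612 - 481655799356*(-1)/(245025*2902527) = -632612 - 1*(-481655799356/711191678175) = -632612 + 481655799356/711191678175 = -449907908257843744/711191678175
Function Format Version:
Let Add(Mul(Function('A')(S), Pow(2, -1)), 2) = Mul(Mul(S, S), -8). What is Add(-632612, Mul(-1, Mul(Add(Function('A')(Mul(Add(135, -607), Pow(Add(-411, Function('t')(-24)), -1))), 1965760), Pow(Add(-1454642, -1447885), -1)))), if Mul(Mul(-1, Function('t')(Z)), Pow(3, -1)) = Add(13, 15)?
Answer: Rational(-449907908257843744, 711191678175) ≈ -6.3261e+5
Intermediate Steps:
Function('t')(Z) = -84 (Function('t')(Z) = Mul(-3, Add(13, 15)) = Mul(-3, 28) = -84)
Function('A')(S) = Add(-4, Mul(-16, Pow(S, 2))) (Function('A')(S) = Add(-4, Mul(2, Mul(Mul(S, S), -8))) = Add(-4, Mul(2, Mul(Pow(S, 2), -8))) = Add(-4, Mul(2, Mul(-8, Pow(S, 2)))) = Add(-4, Mul(-16, Pow(S, 2))))
Add(-632612, Mul(-1, Mul(Add(Function('A')(Mul(Add(135, -607), Pow(Add(-411, Function('t')(-24)), -1))), 1965760), Pow(Add(-1454642, -1447885), -1)))) = Add(-632612, Mul(-1, Mul(Add(Add(-4, Mul(-16, Pow(Mul(Add(135, -607), Pow(Add(-411, -84), -1)), 2))), 1965760), Pow(Add(-1454642, -1447885), -1)))) = Add(-632612, Mul(-1, Mul(Add(Add(-4, Mul(-16, Pow(Mul(-472, Pow(-495, -1)), 2))), 1965760), Pow(-2902527, -1)))) = Add(-632612, Mul(-1, Mul(Add(Add(-4, Mul(-16, Pow(Mul(-472, Rational(-1, 495)), 2))), 1965760), Rational(-1, 2902527)))) = Add(-632612, Mul(-1, Mul(Add(Add(-4, Mul(-16, Pow(Rational(472, 495), 2))), 1965760), Rational(-1, 2902527)))) = Add(-632612, Mul(-1, Mul(Add(Add(-4, Mul(-16, Rational(222784, 245025))), 1965760), Rational(-1, 2902527)))) = Add(-632612, Mul(-1, Mul(Add(Add(-4, Rational(-3564544, 245025)), 1965760), Rational(-1, 2902527)))) = Add(-632612, Mul(-1, Mul(Add(Rational(-4544644, 245025), 1965760), Rational(-1, 2902527)))) = Add(-632612, Mul(-1, Mul(Rational(481655799356, 245025), Rational(-1, 2902527)))) = Add(-632612, Mul(-1, Rational(-481655799356, 711191678175))) = Add(-632612, Rational(481655799356, 711191678175)) = Rational(-449907908257843744, 711191678175)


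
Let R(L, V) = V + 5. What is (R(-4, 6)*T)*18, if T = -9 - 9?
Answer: -3564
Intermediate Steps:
R(L, V) = 5 + V
T = -18
(R(-4, 6)*T)*18 = ((5 + 6)*(-18))*18 = (11*(-18))*18 = -198*18 = -3564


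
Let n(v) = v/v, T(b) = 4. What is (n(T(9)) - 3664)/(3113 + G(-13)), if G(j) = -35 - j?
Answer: -333/281 ≈ -1.1851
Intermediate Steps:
n(v) = 1
(n(T(9)) - 3664)/(3113 + G(-13)) = (1 - 3664)/(3113 + (-35 - 1*(-13))) = -3663/(3113 + (-35 + 13)) = -3663/(3113 - 22) = -3663/3091 = -3663*1/3091 = -333/281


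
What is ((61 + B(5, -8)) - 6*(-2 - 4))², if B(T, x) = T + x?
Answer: 8836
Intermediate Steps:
((61 + B(5, -8)) - 6*(-2 - 4))² = ((61 + (5 - 8)) - 6*(-2 - 4))² = ((61 - 3) - 6*(-6))² = (58 + 36)² = 94² = 8836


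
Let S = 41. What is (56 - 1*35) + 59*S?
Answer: 2440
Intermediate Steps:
(56 - 1*35) + 59*S = (56 - 1*35) + 59*41 = (56 - 35) + 2419 = 21 + 2419 = 2440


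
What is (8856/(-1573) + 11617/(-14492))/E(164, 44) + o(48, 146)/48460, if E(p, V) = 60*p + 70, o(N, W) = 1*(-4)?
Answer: -400428906651/547373939277880 ≈ -0.00073155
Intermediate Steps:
o(N, W) = -4
E(p, V) = 70 + 60*p
(8856/(-1573) + 11617/(-14492))/E(164, 44) + o(48, 146)/48460 = (8856/(-1573) + 11617/(-14492))/(70 + 60*164) - 4/48460 = (8856*(-1/1573) + 11617*(-1/14492))/(70 + 9840) - 4*1/48460 = (-8856/1573 - 11617/14492)/9910 - 1/12115 = -146614693/22795916*1/9910 - 1/12115 = -146614693/225907527560 - 1/12115 = -400428906651/547373939277880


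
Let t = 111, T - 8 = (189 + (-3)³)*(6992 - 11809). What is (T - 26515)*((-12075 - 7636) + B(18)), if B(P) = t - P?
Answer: 15828999098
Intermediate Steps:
T = -780346 (T = 8 + (189 + (-3)³)*(6992 - 11809) = 8 + (189 - 27)*(-4817) = 8 + 162*(-4817) = 8 - 780354 = -780346)
B(P) = 111 - P
(T - 26515)*((-12075 - 7636) + B(18)) = (-780346 - 26515)*((-12075 - 7636) + (111 - 1*18)) = -806861*(-19711 + (111 - 18)) = -806861*(-19711 + 93) = -806861*(-19618) = 15828999098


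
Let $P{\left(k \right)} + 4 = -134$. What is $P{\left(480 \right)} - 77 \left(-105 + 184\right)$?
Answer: $-6221$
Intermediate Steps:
$P{\left(k \right)} = -138$ ($P{\left(k \right)} = -4 - 134 = -138$)
$P{\left(480 \right)} - 77 \left(-105 + 184\right) = -138 - 77 \left(-105 + 184\right) = -138 - 6083 = -6221$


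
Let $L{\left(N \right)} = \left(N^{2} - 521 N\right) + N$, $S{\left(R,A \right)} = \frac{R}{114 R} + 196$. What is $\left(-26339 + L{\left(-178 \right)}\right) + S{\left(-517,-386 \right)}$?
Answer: $\frac{11183515}{114} \approx 98101.0$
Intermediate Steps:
$S{\left(R,A \right)} = \frac{22345}{114}$ ($S{\left(R,A \right)} = R \frac{1}{114 R} + 196 = \frac{1}{114} + 196 = \frac{22345}{114}$)
$L{\left(N \right)} = N^{2} - 520 N$
$\left(-26339 + L{\left(-178 \right)}\right) + S{\left(-517,-386 \right)} = \left(-26339 - 178 \left(-520 - 178\right)\right) + \frac{22345}{114} = \left(-26339 - -124244\right) + \frac{22345}{114} = \left(-26339 + 124244\right) + \frac{22345}{114} = 97905 + \frac{22345}{114} = \frac{11183515}{114}$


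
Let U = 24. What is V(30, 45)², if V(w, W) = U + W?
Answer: 4761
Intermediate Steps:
V(w, W) = 24 + W
V(30, 45)² = (24 + 45)² = 69² = 4761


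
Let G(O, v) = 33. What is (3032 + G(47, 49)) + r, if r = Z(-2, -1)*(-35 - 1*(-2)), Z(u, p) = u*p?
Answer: 2999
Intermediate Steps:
Z(u, p) = p*u
r = -66 (r = (-1*(-2))*(-35 - 1*(-2)) = 2*(-35 + 2) = 2*(-33) = -66)
(3032 + G(47, 49)) + r = (3032 + 33) - 66 = 3065 - 66 = 2999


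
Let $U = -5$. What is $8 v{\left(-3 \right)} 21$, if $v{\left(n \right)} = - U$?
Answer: $840$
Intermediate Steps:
$v{\left(n \right)} = 5$ ($v{\left(n \right)} = \left(-1\right) \left(-5\right) = 5$)
$8 v{\left(-3 \right)} 21 = 8 \cdot 5 \cdot 21 = 40 \cdot 21 = 840$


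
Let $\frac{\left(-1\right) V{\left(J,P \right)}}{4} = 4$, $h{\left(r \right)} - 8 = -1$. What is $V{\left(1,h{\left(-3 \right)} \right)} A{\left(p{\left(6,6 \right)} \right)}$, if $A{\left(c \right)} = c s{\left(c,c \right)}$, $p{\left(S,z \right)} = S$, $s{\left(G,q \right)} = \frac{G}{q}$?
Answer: $-96$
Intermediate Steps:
$h{\left(r \right)} = 7$ ($h{\left(r \right)} = 8 - 1 = 7$)
$V{\left(J,P \right)} = -16$ ($V{\left(J,P \right)} = \left(-4\right) 4 = -16$)
$A{\left(c \right)} = c$ ($A{\left(c \right)} = c \frac{c}{c} = c 1 = c$)
$V{\left(1,h{\left(-3 \right)} \right)} A{\left(p{\left(6,6 \right)} \right)} = \left(-16\right) 6 = -96$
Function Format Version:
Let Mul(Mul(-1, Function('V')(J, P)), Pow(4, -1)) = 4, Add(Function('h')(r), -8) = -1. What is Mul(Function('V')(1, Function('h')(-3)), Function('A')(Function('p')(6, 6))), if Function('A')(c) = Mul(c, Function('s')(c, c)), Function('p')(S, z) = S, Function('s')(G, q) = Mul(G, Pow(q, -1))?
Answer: -96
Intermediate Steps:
Function('h')(r) = 7 (Function('h')(r) = Add(8, -1) = 7)
Function('V')(J, P) = -16 (Function('V')(J, P) = Mul(-4, 4) = -16)
Function('A')(c) = c (Function('A')(c) = Mul(c, Mul(c, Pow(c, -1))) = Mul(c, 1) = c)
Mul(Function('V')(1, Function('h')(-3)), Function('A')(Function('p')(6, 6))) = Mul(-16, 6) = -96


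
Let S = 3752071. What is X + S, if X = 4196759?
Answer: 7948830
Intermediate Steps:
X + S = 4196759 + 3752071 = 7948830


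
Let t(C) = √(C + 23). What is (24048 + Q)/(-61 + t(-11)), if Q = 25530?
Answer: -3024258/3709 - 99156*√3/3709 ≈ -861.69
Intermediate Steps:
t(C) = √(23 + C)
(24048 + Q)/(-61 + t(-11)) = (24048 + 25530)/(-61 + √(23 - 11)) = 49578/(-61 + √12) = 49578/(-61 + 2*√3)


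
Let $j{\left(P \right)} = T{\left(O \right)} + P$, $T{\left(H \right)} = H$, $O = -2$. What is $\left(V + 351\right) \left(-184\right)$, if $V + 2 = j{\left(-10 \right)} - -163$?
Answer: $-92000$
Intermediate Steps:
$j{\left(P \right)} = -2 + P$
$V = 149$ ($V = -2 - -151 = -2 + \left(-12 + 163\right) = -2 + 151 = 149$)
$\left(V + 351\right) \left(-184\right) = \left(149 + 351\right) \left(-184\right) = 500 \left(-184\right) = -92000$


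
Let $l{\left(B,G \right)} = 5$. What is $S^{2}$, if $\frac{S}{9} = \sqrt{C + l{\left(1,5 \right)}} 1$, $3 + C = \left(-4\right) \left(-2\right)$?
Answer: $810$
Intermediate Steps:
$C = 5$ ($C = -3 - -8 = -3 + 8 = 5$)
$S = 9 \sqrt{10}$ ($S = 9 \sqrt{5 + 5} \cdot 1 = 9 \sqrt{10} \cdot 1 = 9 \sqrt{10} \approx 28.461$)
$S^{2} = \left(9 \sqrt{10}\right)^{2} = 810$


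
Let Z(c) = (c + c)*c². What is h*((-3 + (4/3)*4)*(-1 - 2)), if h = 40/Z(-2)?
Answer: 35/2 ≈ 17.500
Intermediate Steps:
Z(c) = 2*c³ (Z(c) = (2*c)*c² = 2*c³)
h = -5/2 (h = 40/((2*(-2)³)) = 40/((2*(-8))) = 40/(-16) = 40*(-1/16) = -5/2 ≈ -2.5000)
h*((-3 + (4/3)*4)*(-1 - 2)) = -5*(-3 + (4/3)*4)*(-1 - 2)/2 = -5*(-3 + (4*(⅓))*4)*(-3)/2 = -5*(-3 + (4/3)*4)*(-3)/2 = -5*(-3 + 16/3)*(-3)/2 = -35*(-3)/6 = -5/2*(-7) = 35/2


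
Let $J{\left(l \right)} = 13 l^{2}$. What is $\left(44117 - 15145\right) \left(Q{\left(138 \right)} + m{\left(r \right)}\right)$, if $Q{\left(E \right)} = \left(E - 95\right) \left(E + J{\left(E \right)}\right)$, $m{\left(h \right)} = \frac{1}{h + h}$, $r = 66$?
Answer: $\frac{10183672203523}{33} \approx 3.086 \cdot 10^{11}$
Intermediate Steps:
$m{\left(h \right)} = \frac{1}{2 h}$
$Q{\left(E \right)} = \left(-95 + E\right) \left(E + 13 E^{2}\right)$ ($Q{\left(E \right)} = \left(E - 95\right) \left(E + 13 E^{2}\right) = \left(-95 + E\right) \left(E + 13 E^{2}\right)$)
$\left(44117 - 15145\right) \left(Q{\left(138 \right)} + m{\left(r \right)}\right) = \left(44117 - 15145\right) \left(138 \left(-95 - 170292 + 13 \cdot 138^{2}\right) + \frac{1}{2 \cdot 66}\right) = 28972 \left(138 \left(-95 - 170292 + 13 \cdot 19044\right) + \frac{1}{2} \cdot \frac{1}{66}\right) = 28972 \left(138 \left(-95 - 170292 + 247572\right) + \frac{1}{132}\right) = 28972 \left(138 \cdot 77185 + \frac{1}{132}\right) = 28972 \left(10651530 + \frac{1}{132}\right) = 28972 \cdot \frac{1406001961}{132} = \frac{10183672203523}{33}$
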